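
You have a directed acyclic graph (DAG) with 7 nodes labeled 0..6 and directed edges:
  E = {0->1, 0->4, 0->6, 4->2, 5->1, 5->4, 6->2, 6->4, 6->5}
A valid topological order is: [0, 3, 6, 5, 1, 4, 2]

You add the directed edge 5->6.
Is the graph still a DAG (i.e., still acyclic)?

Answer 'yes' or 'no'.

Given toposort: [0, 3, 6, 5, 1, 4, 2]
Position of 5: index 3; position of 6: index 2
New edge 5->6: backward (u after v in old order)
Backward edge: old toposort is now invalid. Check if this creates a cycle.
Does 6 already reach 5? Reachable from 6: [1, 2, 4, 5, 6]. YES -> cycle!
Still a DAG? no

Answer: no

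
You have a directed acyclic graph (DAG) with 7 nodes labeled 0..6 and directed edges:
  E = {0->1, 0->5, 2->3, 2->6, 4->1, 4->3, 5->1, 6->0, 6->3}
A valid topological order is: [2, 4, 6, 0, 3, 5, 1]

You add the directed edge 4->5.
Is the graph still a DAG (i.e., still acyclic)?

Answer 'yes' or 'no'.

Given toposort: [2, 4, 6, 0, 3, 5, 1]
Position of 4: index 1; position of 5: index 5
New edge 4->5: forward
Forward edge: respects the existing order. Still a DAG, same toposort still valid.
Still a DAG? yes

Answer: yes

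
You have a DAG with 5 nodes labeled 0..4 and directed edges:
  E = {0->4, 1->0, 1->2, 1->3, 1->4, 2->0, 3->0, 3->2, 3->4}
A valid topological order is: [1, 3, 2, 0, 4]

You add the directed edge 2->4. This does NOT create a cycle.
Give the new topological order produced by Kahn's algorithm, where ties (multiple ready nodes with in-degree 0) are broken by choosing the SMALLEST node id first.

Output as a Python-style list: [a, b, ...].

Answer: [1, 3, 2, 0, 4]

Derivation:
Old toposort: [1, 3, 2, 0, 4]
Added edge: 2->4
Position of 2 (2) < position of 4 (4). Old order still valid.
Run Kahn's algorithm (break ties by smallest node id):
  initial in-degrees: [3, 0, 2, 1, 4]
  ready (indeg=0): [1]
  pop 1: indeg[0]->2; indeg[2]->1; indeg[3]->0; indeg[4]->3 | ready=[3] | order so far=[1]
  pop 3: indeg[0]->1; indeg[2]->0; indeg[4]->2 | ready=[2] | order so far=[1, 3]
  pop 2: indeg[0]->0; indeg[4]->1 | ready=[0] | order so far=[1, 3, 2]
  pop 0: indeg[4]->0 | ready=[4] | order so far=[1, 3, 2, 0]
  pop 4: no out-edges | ready=[] | order so far=[1, 3, 2, 0, 4]
  Result: [1, 3, 2, 0, 4]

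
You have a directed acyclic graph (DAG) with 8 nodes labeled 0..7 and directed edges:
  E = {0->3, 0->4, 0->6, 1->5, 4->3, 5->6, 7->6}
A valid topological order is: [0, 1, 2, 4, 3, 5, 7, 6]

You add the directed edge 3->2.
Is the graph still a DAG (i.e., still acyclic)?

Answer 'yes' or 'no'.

Given toposort: [0, 1, 2, 4, 3, 5, 7, 6]
Position of 3: index 4; position of 2: index 2
New edge 3->2: backward (u after v in old order)
Backward edge: old toposort is now invalid. Check if this creates a cycle.
Does 2 already reach 3? Reachable from 2: [2]. NO -> still a DAG (reorder needed).
Still a DAG? yes

Answer: yes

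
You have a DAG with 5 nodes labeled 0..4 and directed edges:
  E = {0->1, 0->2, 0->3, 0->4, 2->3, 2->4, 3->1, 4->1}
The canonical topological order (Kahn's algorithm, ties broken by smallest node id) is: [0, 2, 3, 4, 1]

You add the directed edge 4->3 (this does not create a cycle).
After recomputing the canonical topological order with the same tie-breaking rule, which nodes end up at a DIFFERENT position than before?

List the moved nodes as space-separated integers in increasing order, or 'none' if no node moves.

Old toposort: [0, 2, 3, 4, 1]
Added edge 4->3
Recompute Kahn (smallest-id tiebreak):
  initial in-degrees: [0, 3, 1, 3, 2]
  ready (indeg=0): [0]
  pop 0: indeg[1]->2; indeg[2]->0; indeg[3]->2; indeg[4]->1 | ready=[2] | order so far=[0]
  pop 2: indeg[3]->1; indeg[4]->0 | ready=[4] | order so far=[0, 2]
  pop 4: indeg[1]->1; indeg[3]->0 | ready=[3] | order so far=[0, 2, 4]
  pop 3: indeg[1]->0 | ready=[1] | order so far=[0, 2, 4, 3]
  pop 1: no out-edges | ready=[] | order so far=[0, 2, 4, 3, 1]
New canonical toposort: [0, 2, 4, 3, 1]
Compare positions:
  Node 0: index 0 -> 0 (same)
  Node 1: index 4 -> 4 (same)
  Node 2: index 1 -> 1 (same)
  Node 3: index 2 -> 3 (moved)
  Node 4: index 3 -> 2 (moved)
Nodes that changed position: 3 4

Answer: 3 4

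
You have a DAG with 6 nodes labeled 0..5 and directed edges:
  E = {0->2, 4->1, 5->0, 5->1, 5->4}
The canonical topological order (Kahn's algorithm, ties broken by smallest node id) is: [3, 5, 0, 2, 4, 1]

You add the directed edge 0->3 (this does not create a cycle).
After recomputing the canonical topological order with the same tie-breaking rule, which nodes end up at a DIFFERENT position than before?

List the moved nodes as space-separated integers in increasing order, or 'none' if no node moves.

Answer: 0 2 3 5

Derivation:
Old toposort: [3, 5, 0, 2, 4, 1]
Added edge 0->3
Recompute Kahn (smallest-id tiebreak):
  initial in-degrees: [1, 2, 1, 1, 1, 0]
  ready (indeg=0): [5]
  pop 5: indeg[0]->0; indeg[1]->1; indeg[4]->0 | ready=[0, 4] | order so far=[5]
  pop 0: indeg[2]->0; indeg[3]->0 | ready=[2, 3, 4] | order so far=[5, 0]
  pop 2: no out-edges | ready=[3, 4] | order so far=[5, 0, 2]
  pop 3: no out-edges | ready=[4] | order so far=[5, 0, 2, 3]
  pop 4: indeg[1]->0 | ready=[1] | order so far=[5, 0, 2, 3, 4]
  pop 1: no out-edges | ready=[] | order so far=[5, 0, 2, 3, 4, 1]
New canonical toposort: [5, 0, 2, 3, 4, 1]
Compare positions:
  Node 0: index 2 -> 1 (moved)
  Node 1: index 5 -> 5 (same)
  Node 2: index 3 -> 2 (moved)
  Node 3: index 0 -> 3 (moved)
  Node 4: index 4 -> 4 (same)
  Node 5: index 1 -> 0 (moved)
Nodes that changed position: 0 2 3 5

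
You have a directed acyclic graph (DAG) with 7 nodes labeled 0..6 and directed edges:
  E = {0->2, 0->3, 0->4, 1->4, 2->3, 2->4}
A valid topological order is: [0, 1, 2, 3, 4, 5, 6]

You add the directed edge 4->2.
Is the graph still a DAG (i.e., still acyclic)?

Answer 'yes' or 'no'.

Answer: no

Derivation:
Given toposort: [0, 1, 2, 3, 4, 5, 6]
Position of 4: index 4; position of 2: index 2
New edge 4->2: backward (u after v in old order)
Backward edge: old toposort is now invalid. Check if this creates a cycle.
Does 2 already reach 4? Reachable from 2: [2, 3, 4]. YES -> cycle!
Still a DAG? no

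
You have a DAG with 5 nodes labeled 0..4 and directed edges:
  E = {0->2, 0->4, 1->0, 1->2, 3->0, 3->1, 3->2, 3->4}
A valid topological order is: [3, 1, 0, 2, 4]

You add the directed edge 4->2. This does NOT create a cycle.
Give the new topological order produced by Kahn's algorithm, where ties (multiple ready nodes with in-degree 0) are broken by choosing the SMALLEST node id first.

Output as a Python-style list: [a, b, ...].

Answer: [3, 1, 0, 4, 2]

Derivation:
Old toposort: [3, 1, 0, 2, 4]
Added edge: 4->2
Position of 4 (4) > position of 2 (3). Must reorder: 4 must now come before 2.
Run Kahn's algorithm (break ties by smallest node id):
  initial in-degrees: [2, 1, 4, 0, 2]
  ready (indeg=0): [3]
  pop 3: indeg[0]->1; indeg[1]->0; indeg[2]->3; indeg[4]->1 | ready=[1] | order so far=[3]
  pop 1: indeg[0]->0; indeg[2]->2 | ready=[0] | order so far=[3, 1]
  pop 0: indeg[2]->1; indeg[4]->0 | ready=[4] | order so far=[3, 1, 0]
  pop 4: indeg[2]->0 | ready=[2] | order so far=[3, 1, 0, 4]
  pop 2: no out-edges | ready=[] | order so far=[3, 1, 0, 4, 2]
  Result: [3, 1, 0, 4, 2]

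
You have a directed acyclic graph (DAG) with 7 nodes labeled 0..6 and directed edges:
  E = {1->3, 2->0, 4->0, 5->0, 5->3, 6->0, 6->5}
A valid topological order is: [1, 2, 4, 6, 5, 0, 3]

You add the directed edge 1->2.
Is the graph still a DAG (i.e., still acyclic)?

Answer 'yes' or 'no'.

Answer: yes

Derivation:
Given toposort: [1, 2, 4, 6, 5, 0, 3]
Position of 1: index 0; position of 2: index 1
New edge 1->2: forward
Forward edge: respects the existing order. Still a DAG, same toposort still valid.
Still a DAG? yes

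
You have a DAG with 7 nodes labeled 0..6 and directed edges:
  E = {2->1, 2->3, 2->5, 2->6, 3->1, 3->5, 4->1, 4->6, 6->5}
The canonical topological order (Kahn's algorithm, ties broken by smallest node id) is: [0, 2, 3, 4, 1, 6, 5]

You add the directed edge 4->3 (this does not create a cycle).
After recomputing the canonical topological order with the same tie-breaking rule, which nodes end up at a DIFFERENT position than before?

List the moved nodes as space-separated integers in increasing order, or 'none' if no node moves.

Answer: 3 4

Derivation:
Old toposort: [0, 2, 3, 4, 1, 6, 5]
Added edge 4->3
Recompute Kahn (smallest-id tiebreak):
  initial in-degrees: [0, 3, 0, 2, 0, 3, 2]
  ready (indeg=0): [0, 2, 4]
  pop 0: no out-edges | ready=[2, 4] | order so far=[0]
  pop 2: indeg[1]->2; indeg[3]->1; indeg[5]->2; indeg[6]->1 | ready=[4] | order so far=[0, 2]
  pop 4: indeg[1]->1; indeg[3]->0; indeg[6]->0 | ready=[3, 6] | order so far=[0, 2, 4]
  pop 3: indeg[1]->0; indeg[5]->1 | ready=[1, 6] | order so far=[0, 2, 4, 3]
  pop 1: no out-edges | ready=[6] | order so far=[0, 2, 4, 3, 1]
  pop 6: indeg[5]->0 | ready=[5] | order so far=[0, 2, 4, 3, 1, 6]
  pop 5: no out-edges | ready=[] | order so far=[0, 2, 4, 3, 1, 6, 5]
New canonical toposort: [0, 2, 4, 3, 1, 6, 5]
Compare positions:
  Node 0: index 0 -> 0 (same)
  Node 1: index 4 -> 4 (same)
  Node 2: index 1 -> 1 (same)
  Node 3: index 2 -> 3 (moved)
  Node 4: index 3 -> 2 (moved)
  Node 5: index 6 -> 6 (same)
  Node 6: index 5 -> 5 (same)
Nodes that changed position: 3 4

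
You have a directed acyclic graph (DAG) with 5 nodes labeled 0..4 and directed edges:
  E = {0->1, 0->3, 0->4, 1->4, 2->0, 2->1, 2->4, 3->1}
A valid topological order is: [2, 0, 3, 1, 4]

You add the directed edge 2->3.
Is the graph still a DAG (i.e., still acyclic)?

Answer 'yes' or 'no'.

Answer: yes

Derivation:
Given toposort: [2, 0, 3, 1, 4]
Position of 2: index 0; position of 3: index 2
New edge 2->3: forward
Forward edge: respects the existing order. Still a DAG, same toposort still valid.
Still a DAG? yes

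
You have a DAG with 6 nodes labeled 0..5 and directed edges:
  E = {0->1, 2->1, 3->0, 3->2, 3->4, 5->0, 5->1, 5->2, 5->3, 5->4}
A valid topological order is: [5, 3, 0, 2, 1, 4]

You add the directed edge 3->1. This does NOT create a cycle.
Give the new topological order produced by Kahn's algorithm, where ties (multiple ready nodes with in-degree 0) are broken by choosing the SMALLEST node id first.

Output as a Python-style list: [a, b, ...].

Answer: [5, 3, 0, 2, 1, 4]

Derivation:
Old toposort: [5, 3, 0, 2, 1, 4]
Added edge: 3->1
Position of 3 (1) < position of 1 (4). Old order still valid.
Run Kahn's algorithm (break ties by smallest node id):
  initial in-degrees: [2, 4, 2, 1, 2, 0]
  ready (indeg=0): [5]
  pop 5: indeg[0]->1; indeg[1]->3; indeg[2]->1; indeg[3]->0; indeg[4]->1 | ready=[3] | order so far=[5]
  pop 3: indeg[0]->0; indeg[1]->2; indeg[2]->0; indeg[4]->0 | ready=[0, 2, 4] | order so far=[5, 3]
  pop 0: indeg[1]->1 | ready=[2, 4] | order so far=[5, 3, 0]
  pop 2: indeg[1]->0 | ready=[1, 4] | order so far=[5, 3, 0, 2]
  pop 1: no out-edges | ready=[4] | order so far=[5, 3, 0, 2, 1]
  pop 4: no out-edges | ready=[] | order so far=[5, 3, 0, 2, 1, 4]
  Result: [5, 3, 0, 2, 1, 4]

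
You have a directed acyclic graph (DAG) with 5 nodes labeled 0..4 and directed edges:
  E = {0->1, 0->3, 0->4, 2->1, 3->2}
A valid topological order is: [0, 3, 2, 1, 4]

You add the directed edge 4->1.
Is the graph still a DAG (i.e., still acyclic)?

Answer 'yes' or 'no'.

Answer: yes

Derivation:
Given toposort: [0, 3, 2, 1, 4]
Position of 4: index 4; position of 1: index 3
New edge 4->1: backward (u after v in old order)
Backward edge: old toposort is now invalid. Check if this creates a cycle.
Does 1 already reach 4? Reachable from 1: [1]. NO -> still a DAG (reorder needed).
Still a DAG? yes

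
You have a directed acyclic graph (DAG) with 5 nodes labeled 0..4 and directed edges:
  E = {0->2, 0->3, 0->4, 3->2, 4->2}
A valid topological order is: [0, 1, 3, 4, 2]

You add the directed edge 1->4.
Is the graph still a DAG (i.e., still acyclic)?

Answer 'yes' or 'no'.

Given toposort: [0, 1, 3, 4, 2]
Position of 1: index 1; position of 4: index 3
New edge 1->4: forward
Forward edge: respects the existing order. Still a DAG, same toposort still valid.
Still a DAG? yes

Answer: yes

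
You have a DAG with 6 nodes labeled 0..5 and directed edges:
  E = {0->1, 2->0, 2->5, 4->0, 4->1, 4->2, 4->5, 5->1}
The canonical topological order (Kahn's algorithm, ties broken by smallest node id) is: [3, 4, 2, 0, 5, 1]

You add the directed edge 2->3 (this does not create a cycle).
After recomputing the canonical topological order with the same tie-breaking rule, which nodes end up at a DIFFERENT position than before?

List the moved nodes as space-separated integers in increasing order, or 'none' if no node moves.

Old toposort: [3, 4, 2, 0, 5, 1]
Added edge 2->3
Recompute Kahn (smallest-id tiebreak):
  initial in-degrees: [2, 3, 1, 1, 0, 2]
  ready (indeg=0): [4]
  pop 4: indeg[0]->1; indeg[1]->2; indeg[2]->0; indeg[5]->1 | ready=[2] | order so far=[4]
  pop 2: indeg[0]->0; indeg[3]->0; indeg[5]->0 | ready=[0, 3, 5] | order so far=[4, 2]
  pop 0: indeg[1]->1 | ready=[3, 5] | order so far=[4, 2, 0]
  pop 3: no out-edges | ready=[5] | order so far=[4, 2, 0, 3]
  pop 5: indeg[1]->0 | ready=[1] | order so far=[4, 2, 0, 3, 5]
  pop 1: no out-edges | ready=[] | order so far=[4, 2, 0, 3, 5, 1]
New canonical toposort: [4, 2, 0, 3, 5, 1]
Compare positions:
  Node 0: index 3 -> 2 (moved)
  Node 1: index 5 -> 5 (same)
  Node 2: index 2 -> 1 (moved)
  Node 3: index 0 -> 3 (moved)
  Node 4: index 1 -> 0 (moved)
  Node 5: index 4 -> 4 (same)
Nodes that changed position: 0 2 3 4

Answer: 0 2 3 4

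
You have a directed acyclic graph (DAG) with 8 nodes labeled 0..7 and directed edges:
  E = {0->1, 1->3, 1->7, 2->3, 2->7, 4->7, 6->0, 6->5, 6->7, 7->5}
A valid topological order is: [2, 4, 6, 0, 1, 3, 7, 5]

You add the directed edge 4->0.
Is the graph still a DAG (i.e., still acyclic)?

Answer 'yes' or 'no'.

Answer: yes

Derivation:
Given toposort: [2, 4, 6, 0, 1, 3, 7, 5]
Position of 4: index 1; position of 0: index 3
New edge 4->0: forward
Forward edge: respects the existing order. Still a DAG, same toposort still valid.
Still a DAG? yes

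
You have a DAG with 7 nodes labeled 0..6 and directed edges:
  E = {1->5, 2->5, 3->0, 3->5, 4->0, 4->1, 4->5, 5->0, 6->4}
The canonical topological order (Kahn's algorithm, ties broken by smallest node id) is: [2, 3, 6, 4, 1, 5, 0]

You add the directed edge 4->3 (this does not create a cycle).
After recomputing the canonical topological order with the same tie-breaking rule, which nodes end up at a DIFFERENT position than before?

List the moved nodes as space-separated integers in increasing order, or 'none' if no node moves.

Old toposort: [2, 3, 6, 4, 1, 5, 0]
Added edge 4->3
Recompute Kahn (smallest-id tiebreak):
  initial in-degrees: [3, 1, 0, 1, 1, 4, 0]
  ready (indeg=0): [2, 6]
  pop 2: indeg[5]->3 | ready=[6] | order so far=[2]
  pop 6: indeg[4]->0 | ready=[4] | order so far=[2, 6]
  pop 4: indeg[0]->2; indeg[1]->0; indeg[3]->0; indeg[5]->2 | ready=[1, 3] | order so far=[2, 6, 4]
  pop 1: indeg[5]->1 | ready=[3] | order so far=[2, 6, 4, 1]
  pop 3: indeg[0]->1; indeg[5]->0 | ready=[5] | order so far=[2, 6, 4, 1, 3]
  pop 5: indeg[0]->0 | ready=[0] | order so far=[2, 6, 4, 1, 3, 5]
  pop 0: no out-edges | ready=[] | order so far=[2, 6, 4, 1, 3, 5, 0]
New canonical toposort: [2, 6, 4, 1, 3, 5, 0]
Compare positions:
  Node 0: index 6 -> 6 (same)
  Node 1: index 4 -> 3 (moved)
  Node 2: index 0 -> 0 (same)
  Node 3: index 1 -> 4 (moved)
  Node 4: index 3 -> 2 (moved)
  Node 5: index 5 -> 5 (same)
  Node 6: index 2 -> 1 (moved)
Nodes that changed position: 1 3 4 6

Answer: 1 3 4 6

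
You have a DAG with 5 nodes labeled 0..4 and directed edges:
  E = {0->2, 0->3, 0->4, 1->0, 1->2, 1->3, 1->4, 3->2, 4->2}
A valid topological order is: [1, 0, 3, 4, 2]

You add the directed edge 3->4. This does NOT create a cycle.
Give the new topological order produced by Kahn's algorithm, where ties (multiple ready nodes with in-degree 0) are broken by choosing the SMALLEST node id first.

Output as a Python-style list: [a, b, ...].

Old toposort: [1, 0, 3, 4, 2]
Added edge: 3->4
Position of 3 (2) < position of 4 (3). Old order still valid.
Run Kahn's algorithm (break ties by smallest node id):
  initial in-degrees: [1, 0, 4, 2, 3]
  ready (indeg=0): [1]
  pop 1: indeg[0]->0; indeg[2]->3; indeg[3]->1; indeg[4]->2 | ready=[0] | order so far=[1]
  pop 0: indeg[2]->2; indeg[3]->0; indeg[4]->1 | ready=[3] | order so far=[1, 0]
  pop 3: indeg[2]->1; indeg[4]->0 | ready=[4] | order so far=[1, 0, 3]
  pop 4: indeg[2]->0 | ready=[2] | order so far=[1, 0, 3, 4]
  pop 2: no out-edges | ready=[] | order so far=[1, 0, 3, 4, 2]
  Result: [1, 0, 3, 4, 2]

Answer: [1, 0, 3, 4, 2]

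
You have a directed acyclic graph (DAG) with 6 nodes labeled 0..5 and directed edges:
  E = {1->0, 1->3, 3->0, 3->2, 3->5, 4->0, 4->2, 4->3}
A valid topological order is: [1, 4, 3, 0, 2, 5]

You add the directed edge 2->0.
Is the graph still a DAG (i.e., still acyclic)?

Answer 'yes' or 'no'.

Given toposort: [1, 4, 3, 0, 2, 5]
Position of 2: index 4; position of 0: index 3
New edge 2->0: backward (u after v in old order)
Backward edge: old toposort is now invalid. Check if this creates a cycle.
Does 0 already reach 2? Reachable from 0: [0]. NO -> still a DAG (reorder needed).
Still a DAG? yes

Answer: yes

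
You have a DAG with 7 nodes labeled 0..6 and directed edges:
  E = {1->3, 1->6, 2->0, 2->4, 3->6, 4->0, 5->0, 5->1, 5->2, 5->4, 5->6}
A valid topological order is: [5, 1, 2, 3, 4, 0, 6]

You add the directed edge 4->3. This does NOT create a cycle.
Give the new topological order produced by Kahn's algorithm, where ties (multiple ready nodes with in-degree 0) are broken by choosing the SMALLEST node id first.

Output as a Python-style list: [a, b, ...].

Old toposort: [5, 1, 2, 3, 4, 0, 6]
Added edge: 4->3
Position of 4 (4) > position of 3 (3). Must reorder: 4 must now come before 3.
Run Kahn's algorithm (break ties by smallest node id):
  initial in-degrees: [3, 1, 1, 2, 2, 0, 3]
  ready (indeg=0): [5]
  pop 5: indeg[0]->2; indeg[1]->0; indeg[2]->0; indeg[4]->1; indeg[6]->2 | ready=[1, 2] | order so far=[5]
  pop 1: indeg[3]->1; indeg[6]->1 | ready=[2] | order so far=[5, 1]
  pop 2: indeg[0]->1; indeg[4]->0 | ready=[4] | order so far=[5, 1, 2]
  pop 4: indeg[0]->0; indeg[3]->0 | ready=[0, 3] | order so far=[5, 1, 2, 4]
  pop 0: no out-edges | ready=[3] | order so far=[5, 1, 2, 4, 0]
  pop 3: indeg[6]->0 | ready=[6] | order so far=[5, 1, 2, 4, 0, 3]
  pop 6: no out-edges | ready=[] | order so far=[5, 1, 2, 4, 0, 3, 6]
  Result: [5, 1, 2, 4, 0, 3, 6]

Answer: [5, 1, 2, 4, 0, 3, 6]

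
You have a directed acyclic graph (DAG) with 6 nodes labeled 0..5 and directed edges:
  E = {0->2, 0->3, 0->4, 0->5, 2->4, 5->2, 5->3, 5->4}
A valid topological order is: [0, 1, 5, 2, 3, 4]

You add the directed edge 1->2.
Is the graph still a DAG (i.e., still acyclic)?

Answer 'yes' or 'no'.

Answer: yes

Derivation:
Given toposort: [0, 1, 5, 2, 3, 4]
Position of 1: index 1; position of 2: index 3
New edge 1->2: forward
Forward edge: respects the existing order. Still a DAG, same toposort still valid.
Still a DAG? yes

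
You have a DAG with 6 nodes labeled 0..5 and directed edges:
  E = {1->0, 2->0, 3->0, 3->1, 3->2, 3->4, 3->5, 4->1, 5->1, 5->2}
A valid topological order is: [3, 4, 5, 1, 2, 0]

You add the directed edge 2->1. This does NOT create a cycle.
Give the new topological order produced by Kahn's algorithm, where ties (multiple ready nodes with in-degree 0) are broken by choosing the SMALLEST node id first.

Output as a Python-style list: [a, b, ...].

Old toposort: [3, 4, 5, 1, 2, 0]
Added edge: 2->1
Position of 2 (4) > position of 1 (3). Must reorder: 2 must now come before 1.
Run Kahn's algorithm (break ties by smallest node id):
  initial in-degrees: [3, 4, 2, 0, 1, 1]
  ready (indeg=0): [3]
  pop 3: indeg[0]->2; indeg[1]->3; indeg[2]->1; indeg[4]->0; indeg[5]->0 | ready=[4, 5] | order so far=[3]
  pop 4: indeg[1]->2 | ready=[5] | order so far=[3, 4]
  pop 5: indeg[1]->1; indeg[2]->0 | ready=[2] | order so far=[3, 4, 5]
  pop 2: indeg[0]->1; indeg[1]->0 | ready=[1] | order so far=[3, 4, 5, 2]
  pop 1: indeg[0]->0 | ready=[0] | order so far=[3, 4, 5, 2, 1]
  pop 0: no out-edges | ready=[] | order so far=[3, 4, 5, 2, 1, 0]
  Result: [3, 4, 5, 2, 1, 0]

Answer: [3, 4, 5, 2, 1, 0]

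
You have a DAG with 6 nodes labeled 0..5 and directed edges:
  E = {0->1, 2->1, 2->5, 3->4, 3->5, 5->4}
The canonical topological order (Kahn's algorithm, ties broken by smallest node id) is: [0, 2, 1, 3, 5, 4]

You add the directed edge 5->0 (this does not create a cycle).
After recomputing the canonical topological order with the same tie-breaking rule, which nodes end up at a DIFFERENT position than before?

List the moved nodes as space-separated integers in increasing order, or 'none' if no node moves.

Answer: 0 1 2 3 5

Derivation:
Old toposort: [0, 2, 1, 3, 5, 4]
Added edge 5->0
Recompute Kahn (smallest-id tiebreak):
  initial in-degrees: [1, 2, 0, 0, 2, 2]
  ready (indeg=0): [2, 3]
  pop 2: indeg[1]->1; indeg[5]->1 | ready=[3] | order so far=[2]
  pop 3: indeg[4]->1; indeg[5]->0 | ready=[5] | order so far=[2, 3]
  pop 5: indeg[0]->0; indeg[4]->0 | ready=[0, 4] | order so far=[2, 3, 5]
  pop 0: indeg[1]->0 | ready=[1, 4] | order so far=[2, 3, 5, 0]
  pop 1: no out-edges | ready=[4] | order so far=[2, 3, 5, 0, 1]
  pop 4: no out-edges | ready=[] | order so far=[2, 3, 5, 0, 1, 4]
New canonical toposort: [2, 3, 5, 0, 1, 4]
Compare positions:
  Node 0: index 0 -> 3 (moved)
  Node 1: index 2 -> 4 (moved)
  Node 2: index 1 -> 0 (moved)
  Node 3: index 3 -> 1 (moved)
  Node 4: index 5 -> 5 (same)
  Node 5: index 4 -> 2 (moved)
Nodes that changed position: 0 1 2 3 5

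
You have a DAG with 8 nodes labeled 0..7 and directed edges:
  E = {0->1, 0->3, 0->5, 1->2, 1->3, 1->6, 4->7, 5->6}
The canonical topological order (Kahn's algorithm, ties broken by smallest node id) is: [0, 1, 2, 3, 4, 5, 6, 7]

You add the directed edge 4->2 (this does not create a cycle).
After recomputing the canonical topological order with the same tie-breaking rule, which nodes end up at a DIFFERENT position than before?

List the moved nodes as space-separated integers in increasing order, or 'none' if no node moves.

Old toposort: [0, 1, 2, 3, 4, 5, 6, 7]
Added edge 4->2
Recompute Kahn (smallest-id tiebreak):
  initial in-degrees: [0, 1, 2, 2, 0, 1, 2, 1]
  ready (indeg=0): [0, 4]
  pop 0: indeg[1]->0; indeg[3]->1; indeg[5]->0 | ready=[1, 4, 5] | order so far=[0]
  pop 1: indeg[2]->1; indeg[3]->0; indeg[6]->1 | ready=[3, 4, 5] | order so far=[0, 1]
  pop 3: no out-edges | ready=[4, 5] | order so far=[0, 1, 3]
  pop 4: indeg[2]->0; indeg[7]->0 | ready=[2, 5, 7] | order so far=[0, 1, 3, 4]
  pop 2: no out-edges | ready=[5, 7] | order so far=[0, 1, 3, 4, 2]
  pop 5: indeg[6]->0 | ready=[6, 7] | order so far=[0, 1, 3, 4, 2, 5]
  pop 6: no out-edges | ready=[7] | order so far=[0, 1, 3, 4, 2, 5, 6]
  pop 7: no out-edges | ready=[] | order so far=[0, 1, 3, 4, 2, 5, 6, 7]
New canonical toposort: [0, 1, 3, 4, 2, 5, 6, 7]
Compare positions:
  Node 0: index 0 -> 0 (same)
  Node 1: index 1 -> 1 (same)
  Node 2: index 2 -> 4 (moved)
  Node 3: index 3 -> 2 (moved)
  Node 4: index 4 -> 3 (moved)
  Node 5: index 5 -> 5 (same)
  Node 6: index 6 -> 6 (same)
  Node 7: index 7 -> 7 (same)
Nodes that changed position: 2 3 4

Answer: 2 3 4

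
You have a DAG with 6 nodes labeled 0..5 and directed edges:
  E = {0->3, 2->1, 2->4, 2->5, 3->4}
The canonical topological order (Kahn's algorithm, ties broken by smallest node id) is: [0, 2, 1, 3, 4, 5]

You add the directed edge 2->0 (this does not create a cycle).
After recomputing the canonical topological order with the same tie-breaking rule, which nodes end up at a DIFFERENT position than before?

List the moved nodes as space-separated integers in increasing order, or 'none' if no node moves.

Old toposort: [0, 2, 1, 3, 4, 5]
Added edge 2->0
Recompute Kahn (smallest-id tiebreak):
  initial in-degrees: [1, 1, 0, 1, 2, 1]
  ready (indeg=0): [2]
  pop 2: indeg[0]->0; indeg[1]->0; indeg[4]->1; indeg[5]->0 | ready=[0, 1, 5] | order so far=[2]
  pop 0: indeg[3]->0 | ready=[1, 3, 5] | order so far=[2, 0]
  pop 1: no out-edges | ready=[3, 5] | order so far=[2, 0, 1]
  pop 3: indeg[4]->0 | ready=[4, 5] | order so far=[2, 0, 1, 3]
  pop 4: no out-edges | ready=[5] | order so far=[2, 0, 1, 3, 4]
  pop 5: no out-edges | ready=[] | order so far=[2, 0, 1, 3, 4, 5]
New canonical toposort: [2, 0, 1, 3, 4, 5]
Compare positions:
  Node 0: index 0 -> 1 (moved)
  Node 1: index 2 -> 2 (same)
  Node 2: index 1 -> 0 (moved)
  Node 3: index 3 -> 3 (same)
  Node 4: index 4 -> 4 (same)
  Node 5: index 5 -> 5 (same)
Nodes that changed position: 0 2

Answer: 0 2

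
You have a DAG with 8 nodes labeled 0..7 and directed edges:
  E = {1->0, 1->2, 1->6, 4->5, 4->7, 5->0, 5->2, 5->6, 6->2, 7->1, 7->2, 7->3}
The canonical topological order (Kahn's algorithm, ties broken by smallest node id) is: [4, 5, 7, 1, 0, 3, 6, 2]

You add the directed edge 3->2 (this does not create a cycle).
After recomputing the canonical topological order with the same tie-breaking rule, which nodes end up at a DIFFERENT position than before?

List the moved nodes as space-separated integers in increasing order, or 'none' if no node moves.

Old toposort: [4, 5, 7, 1, 0, 3, 6, 2]
Added edge 3->2
Recompute Kahn (smallest-id tiebreak):
  initial in-degrees: [2, 1, 5, 1, 0, 1, 2, 1]
  ready (indeg=0): [4]
  pop 4: indeg[5]->0; indeg[7]->0 | ready=[5, 7] | order so far=[4]
  pop 5: indeg[0]->1; indeg[2]->4; indeg[6]->1 | ready=[7] | order so far=[4, 5]
  pop 7: indeg[1]->0; indeg[2]->3; indeg[3]->0 | ready=[1, 3] | order so far=[4, 5, 7]
  pop 1: indeg[0]->0; indeg[2]->2; indeg[6]->0 | ready=[0, 3, 6] | order so far=[4, 5, 7, 1]
  pop 0: no out-edges | ready=[3, 6] | order so far=[4, 5, 7, 1, 0]
  pop 3: indeg[2]->1 | ready=[6] | order so far=[4, 5, 7, 1, 0, 3]
  pop 6: indeg[2]->0 | ready=[2] | order so far=[4, 5, 7, 1, 0, 3, 6]
  pop 2: no out-edges | ready=[] | order so far=[4, 5, 7, 1, 0, 3, 6, 2]
New canonical toposort: [4, 5, 7, 1, 0, 3, 6, 2]
Compare positions:
  Node 0: index 4 -> 4 (same)
  Node 1: index 3 -> 3 (same)
  Node 2: index 7 -> 7 (same)
  Node 3: index 5 -> 5 (same)
  Node 4: index 0 -> 0 (same)
  Node 5: index 1 -> 1 (same)
  Node 6: index 6 -> 6 (same)
  Node 7: index 2 -> 2 (same)
Nodes that changed position: none

Answer: none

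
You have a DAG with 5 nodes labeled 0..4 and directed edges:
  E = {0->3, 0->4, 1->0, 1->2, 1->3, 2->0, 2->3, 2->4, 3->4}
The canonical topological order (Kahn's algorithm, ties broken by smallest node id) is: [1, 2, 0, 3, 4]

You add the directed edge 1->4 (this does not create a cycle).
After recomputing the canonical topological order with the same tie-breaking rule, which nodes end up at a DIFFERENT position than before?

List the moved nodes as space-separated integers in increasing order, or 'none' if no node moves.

Answer: none

Derivation:
Old toposort: [1, 2, 0, 3, 4]
Added edge 1->4
Recompute Kahn (smallest-id tiebreak):
  initial in-degrees: [2, 0, 1, 3, 4]
  ready (indeg=0): [1]
  pop 1: indeg[0]->1; indeg[2]->0; indeg[3]->2; indeg[4]->3 | ready=[2] | order so far=[1]
  pop 2: indeg[0]->0; indeg[3]->1; indeg[4]->2 | ready=[0] | order so far=[1, 2]
  pop 0: indeg[3]->0; indeg[4]->1 | ready=[3] | order so far=[1, 2, 0]
  pop 3: indeg[4]->0 | ready=[4] | order so far=[1, 2, 0, 3]
  pop 4: no out-edges | ready=[] | order so far=[1, 2, 0, 3, 4]
New canonical toposort: [1, 2, 0, 3, 4]
Compare positions:
  Node 0: index 2 -> 2 (same)
  Node 1: index 0 -> 0 (same)
  Node 2: index 1 -> 1 (same)
  Node 3: index 3 -> 3 (same)
  Node 4: index 4 -> 4 (same)
Nodes that changed position: none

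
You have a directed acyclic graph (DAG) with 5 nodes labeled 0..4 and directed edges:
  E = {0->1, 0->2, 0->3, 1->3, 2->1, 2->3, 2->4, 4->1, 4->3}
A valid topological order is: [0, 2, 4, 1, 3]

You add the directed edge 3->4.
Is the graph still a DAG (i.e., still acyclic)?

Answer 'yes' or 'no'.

Answer: no

Derivation:
Given toposort: [0, 2, 4, 1, 3]
Position of 3: index 4; position of 4: index 2
New edge 3->4: backward (u after v in old order)
Backward edge: old toposort is now invalid. Check if this creates a cycle.
Does 4 already reach 3? Reachable from 4: [1, 3, 4]. YES -> cycle!
Still a DAG? no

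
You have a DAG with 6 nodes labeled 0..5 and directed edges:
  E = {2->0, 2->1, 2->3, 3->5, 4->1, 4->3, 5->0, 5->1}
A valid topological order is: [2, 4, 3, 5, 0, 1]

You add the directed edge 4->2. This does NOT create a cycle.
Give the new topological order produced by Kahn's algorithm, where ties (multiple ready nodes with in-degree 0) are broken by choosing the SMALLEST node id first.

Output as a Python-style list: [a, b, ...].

Answer: [4, 2, 3, 5, 0, 1]

Derivation:
Old toposort: [2, 4, 3, 5, 0, 1]
Added edge: 4->2
Position of 4 (1) > position of 2 (0). Must reorder: 4 must now come before 2.
Run Kahn's algorithm (break ties by smallest node id):
  initial in-degrees: [2, 3, 1, 2, 0, 1]
  ready (indeg=0): [4]
  pop 4: indeg[1]->2; indeg[2]->0; indeg[3]->1 | ready=[2] | order so far=[4]
  pop 2: indeg[0]->1; indeg[1]->1; indeg[3]->0 | ready=[3] | order so far=[4, 2]
  pop 3: indeg[5]->0 | ready=[5] | order so far=[4, 2, 3]
  pop 5: indeg[0]->0; indeg[1]->0 | ready=[0, 1] | order so far=[4, 2, 3, 5]
  pop 0: no out-edges | ready=[1] | order so far=[4, 2, 3, 5, 0]
  pop 1: no out-edges | ready=[] | order so far=[4, 2, 3, 5, 0, 1]
  Result: [4, 2, 3, 5, 0, 1]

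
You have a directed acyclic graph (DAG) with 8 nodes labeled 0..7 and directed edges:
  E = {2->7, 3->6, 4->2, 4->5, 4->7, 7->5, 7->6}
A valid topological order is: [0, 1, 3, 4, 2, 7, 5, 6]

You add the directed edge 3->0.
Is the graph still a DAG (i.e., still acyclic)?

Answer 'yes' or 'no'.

Answer: yes

Derivation:
Given toposort: [0, 1, 3, 4, 2, 7, 5, 6]
Position of 3: index 2; position of 0: index 0
New edge 3->0: backward (u after v in old order)
Backward edge: old toposort is now invalid. Check if this creates a cycle.
Does 0 already reach 3? Reachable from 0: [0]. NO -> still a DAG (reorder needed).
Still a DAG? yes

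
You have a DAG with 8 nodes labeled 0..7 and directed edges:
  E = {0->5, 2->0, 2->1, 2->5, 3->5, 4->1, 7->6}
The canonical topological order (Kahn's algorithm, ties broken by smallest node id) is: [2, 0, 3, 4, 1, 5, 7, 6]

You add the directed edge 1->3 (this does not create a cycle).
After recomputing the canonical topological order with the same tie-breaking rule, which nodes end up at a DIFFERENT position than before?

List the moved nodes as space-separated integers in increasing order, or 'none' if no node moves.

Answer: 1 3 4

Derivation:
Old toposort: [2, 0, 3, 4, 1, 5, 7, 6]
Added edge 1->3
Recompute Kahn (smallest-id tiebreak):
  initial in-degrees: [1, 2, 0, 1, 0, 3, 1, 0]
  ready (indeg=0): [2, 4, 7]
  pop 2: indeg[0]->0; indeg[1]->1; indeg[5]->2 | ready=[0, 4, 7] | order so far=[2]
  pop 0: indeg[5]->1 | ready=[4, 7] | order so far=[2, 0]
  pop 4: indeg[1]->0 | ready=[1, 7] | order so far=[2, 0, 4]
  pop 1: indeg[3]->0 | ready=[3, 7] | order so far=[2, 0, 4, 1]
  pop 3: indeg[5]->0 | ready=[5, 7] | order so far=[2, 0, 4, 1, 3]
  pop 5: no out-edges | ready=[7] | order so far=[2, 0, 4, 1, 3, 5]
  pop 7: indeg[6]->0 | ready=[6] | order so far=[2, 0, 4, 1, 3, 5, 7]
  pop 6: no out-edges | ready=[] | order so far=[2, 0, 4, 1, 3, 5, 7, 6]
New canonical toposort: [2, 0, 4, 1, 3, 5, 7, 6]
Compare positions:
  Node 0: index 1 -> 1 (same)
  Node 1: index 4 -> 3 (moved)
  Node 2: index 0 -> 0 (same)
  Node 3: index 2 -> 4 (moved)
  Node 4: index 3 -> 2 (moved)
  Node 5: index 5 -> 5 (same)
  Node 6: index 7 -> 7 (same)
  Node 7: index 6 -> 6 (same)
Nodes that changed position: 1 3 4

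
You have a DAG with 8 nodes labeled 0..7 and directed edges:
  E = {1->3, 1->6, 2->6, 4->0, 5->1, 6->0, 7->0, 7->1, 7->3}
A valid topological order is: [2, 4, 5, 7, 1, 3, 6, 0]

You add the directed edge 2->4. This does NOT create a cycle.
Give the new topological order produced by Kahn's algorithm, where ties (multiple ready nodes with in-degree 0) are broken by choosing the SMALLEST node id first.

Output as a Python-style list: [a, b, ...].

Old toposort: [2, 4, 5, 7, 1, 3, 6, 0]
Added edge: 2->4
Position of 2 (0) < position of 4 (1). Old order still valid.
Run Kahn's algorithm (break ties by smallest node id):
  initial in-degrees: [3, 2, 0, 2, 1, 0, 2, 0]
  ready (indeg=0): [2, 5, 7]
  pop 2: indeg[4]->0; indeg[6]->1 | ready=[4, 5, 7] | order so far=[2]
  pop 4: indeg[0]->2 | ready=[5, 7] | order so far=[2, 4]
  pop 5: indeg[1]->1 | ready=[7] | order so far=[2, 4, 5]
  pop 7: indeg[0]->1; indeg[1]->0; indeg[3]->1 | ready=[1] | order so far=[2, 4, 5, 7]
  pop 1: indeg[3]->0; indeg[6]->0 | ready=[3, 6] | order so far=[2, 4, 5, 7, 1]
  pop 3: no out-edges | ready=[6] | order so far=[2, 4, 5, 7, 1, 3]
  pop 6: indeg[0]->0 | ready=[0] | order so far=[2, 4, 5, 7, 1, 3, 6]
  pop 0: no out-edges | ready=[] | order so far=[2, 4, 5, 7, 1, 3, 6, 0]
  Result: [2, 4, 5, 7, 1, 3, 6, 0]

Answer: [2, 4, 5, 7, 1, 3, 6, 0]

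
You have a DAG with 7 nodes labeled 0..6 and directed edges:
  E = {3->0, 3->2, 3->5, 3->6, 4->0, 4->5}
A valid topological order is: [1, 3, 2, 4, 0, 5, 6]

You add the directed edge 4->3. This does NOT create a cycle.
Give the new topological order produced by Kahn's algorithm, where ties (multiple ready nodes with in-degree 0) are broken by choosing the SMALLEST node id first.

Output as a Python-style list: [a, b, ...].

Answer: [1, 4, 3, 0, 2, 5, 6]

Derivation:
Old toposort: [1, 3, 2, 4, 0, 5, 6]
Added edge: 4->3
Position of 4 (3) > position of 3 (1). Must reorder: 4 must now come before 3.
Run Kahn's algorithm (break ties by smallest node id):
  initial in-degrees: [2, 0, 1, 1, 0, 2, 1]
  ready (indeg=0): [1, 4]
  pop 1: no out-edges | ready=[4] | order so far=[1]
  pop 4: indeg[0]->1; indeg[3]->0; indeg[5]->1 | ready=[3] | order so far=[1, 4]
  pop 3: indeg[0]->0; indeg[2]->0; indeg[5]->0; indeg[6]->0 | ready=[0, 2, 5, 6] | order so far=[1, 4, 3]
  pop 0: no out-edges | ready=[2, 5, 6] | order so far=[1, 4, 3, 0]
  pop 2: no out-edges | ready=[5, 6] | order so far=[1, 4, 3, 0, 2]
  pop 5: no out-edges | ready=[6] | order so far=[1, 4, 3, 0, 2, 5]
  pop 6: no out-edges | ready=[] | order so far=[1, 4, 3, 0, 2, 5, 6]
  Result: [1, 4, 3, 0, 2, 5, 6]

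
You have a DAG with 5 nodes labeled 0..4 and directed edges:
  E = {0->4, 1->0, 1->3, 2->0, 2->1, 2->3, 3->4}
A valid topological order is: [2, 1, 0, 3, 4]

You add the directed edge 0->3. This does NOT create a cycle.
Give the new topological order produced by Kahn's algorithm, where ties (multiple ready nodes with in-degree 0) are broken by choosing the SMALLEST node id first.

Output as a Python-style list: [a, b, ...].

Old toposort: [2, 1, 0, 3, 4]
Added edge: 0->3
Position of 0 (2) < position of 3 (3). Old order still valid.
Run Kahn's algorithm (break ties by smallest node id):
  initial in-degrees: [2, 1, 0, 3, 2]
  ready (indeg=0): [2]
  pop 2: indeg[0]->1; indeg[1]->0; indeg[3]->2 | ready=[1] | order so far=[2]
  pop 1: indeg[0]->0; indeg[3]->1 | ready=[0] | order so far=[2, 1]
  pop 0: indeg[3]->0; indeg[4]->1 | ready=[3] | order so far=[2, 1, 0]
  pop 3: indeg[4]->0 | ready=[4] | order so far=[2, 1, 0, 3]
  pop 4: no out-edges | ready=[] | order so far=[2, 1, 0, 3, 4]
  Result: [2, 1, 0, 3, 4]

Answer: [2, 1, 0, 3, 4]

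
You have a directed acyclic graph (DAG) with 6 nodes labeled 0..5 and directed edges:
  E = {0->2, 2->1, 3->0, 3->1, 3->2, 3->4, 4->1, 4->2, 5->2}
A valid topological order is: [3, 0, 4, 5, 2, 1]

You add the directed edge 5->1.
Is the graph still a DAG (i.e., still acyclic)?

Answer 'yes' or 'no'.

Given toposort: [3, 0, 4, 5, 2, 1]
Position of 5: index 3; position of 1: index 5
New edge 5->1: forward
Forward edge: respects the existing order. Still a DAG, same toposort still valid.
Still a DAG? yes

Answer: yes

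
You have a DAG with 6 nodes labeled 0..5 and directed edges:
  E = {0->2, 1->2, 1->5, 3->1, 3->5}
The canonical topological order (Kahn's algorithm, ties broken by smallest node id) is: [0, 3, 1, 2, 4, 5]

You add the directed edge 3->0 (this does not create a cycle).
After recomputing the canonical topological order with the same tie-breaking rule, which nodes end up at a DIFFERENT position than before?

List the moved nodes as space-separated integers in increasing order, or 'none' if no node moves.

Old toposort: [0, 3, 1, 2, 4, 5]
Added edge 3->0
Recompute Kahn (smallest-id tiebreak):
  initial in-degrees: [1, 1, 2, 0, 0, 2]
  ready (indeg=0): [3, 4]
  pop 3: indeg[0]->0; indeg[1]->0; indeg[5]->1 | ready=[0, 1, 4] | order so far=[3]
  pop 0: indeg[2]->1 | ready=[1, 4] | order so far=[3, 0]
  pop 1: indeg[2]->0; indeg[5]->0 | ready=[2, 4, 5] | order so far=[3, 0, 1]
  pop 2: no out-edges | ready=[4, 5] | order so far=[3, 0, 1, 2]
  pop 4: no out-edges | ready=[5] | order so far=[3, 0, 1, 2, 4]
  pop 5: no out-edges | ready=[] | order so far=[3, 0, 1, 2, 4, 5]
New canonical toposort: [3, 0, 1, 2, 4, 5]
Compare positions:
  Node 0: index 0 -> 1 (moved)
  Node 1: index 2 -> 2 (same)
  Node 2: index 3 -> 3 (same)
  Node 3: index 1 -> 0 (moved)
  Node 4: index 4 -> 4 (same)
  Node 5: index 5 -> 5 (same)
Nodes that changed position: 0 3

Answer: 0 3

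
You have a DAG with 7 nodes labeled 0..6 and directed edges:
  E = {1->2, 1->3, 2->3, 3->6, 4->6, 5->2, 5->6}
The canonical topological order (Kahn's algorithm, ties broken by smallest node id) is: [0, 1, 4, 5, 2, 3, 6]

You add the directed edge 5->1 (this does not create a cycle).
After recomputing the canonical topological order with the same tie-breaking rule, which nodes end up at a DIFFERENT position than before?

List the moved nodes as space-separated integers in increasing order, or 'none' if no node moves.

Answer: 1 4 5

Derivation:
Old toposort: [0, 1, 4, 5, 2, 3, 6]
Added edge 5->1
Recompute Kahn (smallest-id tiebreak):
  initial in-degrees: [0, 1, 2, 2, 0, 0, 3]
  ready (indeg=0): [0, 4, 5]
  pop 0: no out-edges | ready=[4, 5] | order so far=[0]
  pop 4: indeg[6]->2 | ready=[5] | order so far=[0, 4]
  pop 5: indeg[1]->0; indeg[2]->1; indeg[6]->1 | ready=[1] | order so far=[0, 4, 5]
  pop 1: indeg[2]->0; indeg[3]->1 | ready=[2] | order so far=[0, 4, 5, 1]
  pop 2: indeg[3]->0 | ready=[3] | order so far=[0, 4, 5, 1, 2]
  pop 3: indeg[6]->0 | ready=[6] | order so far=[0, 4, 5, 1, 2, 3]
  pop 6: no out-edges | ready=[] | order so far=[0, 4, 5, 1, 2, 3, 6]
New canonical toposort: [0, 4, 5, 1, 2, 3, 6]
Compare positions:
  Node 0: index 0 -> 0 (same)
  Node 1: index 1 -> 3 (moved)
  Node 2: index 4 -> 4 (same)
  Node 3: index 5 -> 5 (same)
  Node 4: index 2 -> 1 (moved)
  Node 5: index 3 -> 2 (moved)
  Node 6: index 6 -> 6 (same)
Nodes that changed position: 1 4 5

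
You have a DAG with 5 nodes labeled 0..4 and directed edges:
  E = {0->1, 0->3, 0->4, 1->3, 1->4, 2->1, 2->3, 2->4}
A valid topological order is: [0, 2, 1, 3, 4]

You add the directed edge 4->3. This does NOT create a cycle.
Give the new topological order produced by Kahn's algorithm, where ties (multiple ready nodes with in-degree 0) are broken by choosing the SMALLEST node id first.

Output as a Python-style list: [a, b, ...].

Old toposort: [0, 2, 1, 3, 4]
Added edge: 4->3
Position of 4 (4) > position of 3 (3). Must reorder: 4 must now come before 3.
Run Kahn's algorithm (break ties by smallest node id):
  initial in-degrees: [0, 2, 0, 4, 3]
  ready (indeg=0): [0, 2]
  pop 0: indeg[1]->1; indeg[3]->3; indeg[4]->2 | ready=[2] | order so far=[0]
  pop 2: indeg[1]->0; indeg[3]->2; indeg[4]->1 | ready=[1] | order so far=[0, 2]
  pop 1: indeg[3]->1; indeg[4]->0 | ready=[4] | order so far=[0, 2, 1]
  pop 4: indeg[3]->0 | ready=[3] | order so far=[0, 2, 1, 4]
  pop 3: no out-edges | ready=[] | order so far=[0, 2, 1, 4, 3]
  Result: [0, 2, 1, 4, 3]

Answer: [0, 2, 1, 4, 3]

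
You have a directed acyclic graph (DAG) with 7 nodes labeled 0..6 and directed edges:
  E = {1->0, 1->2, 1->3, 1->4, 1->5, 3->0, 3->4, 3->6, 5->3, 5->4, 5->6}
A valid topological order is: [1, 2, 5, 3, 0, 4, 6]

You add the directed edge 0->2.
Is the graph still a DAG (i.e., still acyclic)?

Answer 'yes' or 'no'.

Given toposort: [1, 2, 5, 3, 0, 4, 6]
Position of 0: index 4; position of 2: index 1
New edge 0->2: backward (u after v in old order)
Backward edge: old toposort is now invalid. Check if this creates a cycle.
Does 2 already reach 0? Reachable from 2: [2]. NO -> still a DAG (reorder needed).
Still a DAG? yes

Answer: yes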